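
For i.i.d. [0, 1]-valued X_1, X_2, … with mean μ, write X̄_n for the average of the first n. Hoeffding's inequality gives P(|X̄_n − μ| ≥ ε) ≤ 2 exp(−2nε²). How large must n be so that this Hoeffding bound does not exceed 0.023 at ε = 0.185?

66

Require 2·exp(−2nε²) ≤ 0.023, i.e. 2nε² ≥ ln(2/0.023) = 4.465408.
So n ≥ 4.465408 / (2·0.185²) = 65.236.
The smallest integer n is 66.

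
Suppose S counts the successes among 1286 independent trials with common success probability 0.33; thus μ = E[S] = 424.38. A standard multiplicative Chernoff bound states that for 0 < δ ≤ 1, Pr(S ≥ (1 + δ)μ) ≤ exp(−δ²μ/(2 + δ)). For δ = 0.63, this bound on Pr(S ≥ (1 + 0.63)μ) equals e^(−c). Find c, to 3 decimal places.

c = δ²μ/(2 + δ) = 0.63²·424.38/(2 + 0.63) = 64.0443.

64.044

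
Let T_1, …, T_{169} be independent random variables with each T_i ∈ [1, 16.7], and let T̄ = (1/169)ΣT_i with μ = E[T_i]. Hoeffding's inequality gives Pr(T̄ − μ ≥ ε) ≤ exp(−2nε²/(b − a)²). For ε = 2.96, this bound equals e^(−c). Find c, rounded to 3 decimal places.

c = 2nε²/(b − a)² = 2·169·2.96² / 15.7² = 12.0144.

12.014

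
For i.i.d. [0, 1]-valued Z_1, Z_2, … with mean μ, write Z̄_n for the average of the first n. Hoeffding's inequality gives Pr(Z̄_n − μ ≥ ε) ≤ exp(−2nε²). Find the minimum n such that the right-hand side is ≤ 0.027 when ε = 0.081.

Require exp(−2nε²) ≤ 0.027, i.e. 2nε² ≥ ln(1/0.027) = 3.611918.
So n ≥ 3.611918 / (2·0.081²) = 275.257.
The smallest integer n is 276.

276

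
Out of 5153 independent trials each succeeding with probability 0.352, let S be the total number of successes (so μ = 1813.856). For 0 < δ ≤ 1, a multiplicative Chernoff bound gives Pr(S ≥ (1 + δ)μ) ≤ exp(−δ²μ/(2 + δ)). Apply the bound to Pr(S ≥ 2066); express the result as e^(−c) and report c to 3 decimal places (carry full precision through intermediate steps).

Write 2066 = (1 + δ)μ, so δ = 2066/1813.856 − 1 = 0.1390099…
Then the exponent is δ²μ/(2 + δ) = (2066 − μ)² / (μ·(2 + δ)) = 16.386329.

16.386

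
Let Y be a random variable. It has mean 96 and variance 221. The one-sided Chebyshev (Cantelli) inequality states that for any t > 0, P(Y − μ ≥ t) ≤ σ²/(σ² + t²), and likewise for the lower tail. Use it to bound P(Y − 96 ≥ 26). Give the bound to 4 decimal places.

0.2464

Here σ² = 221 and t = 26, so σ² + t² = 897.
Cantelli's bound: 221/897 = 0.2464.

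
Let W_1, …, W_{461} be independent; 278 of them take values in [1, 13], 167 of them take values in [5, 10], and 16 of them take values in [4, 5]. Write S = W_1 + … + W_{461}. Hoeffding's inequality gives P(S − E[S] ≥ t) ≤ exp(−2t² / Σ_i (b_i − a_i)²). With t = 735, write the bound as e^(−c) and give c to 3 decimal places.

24.432

Σ(b_i − a_i)² = 278·12² + 167·5² + 16·1² = 44223.
c = 2t² / 44223 = 2·735² / 44223 = 24.4319.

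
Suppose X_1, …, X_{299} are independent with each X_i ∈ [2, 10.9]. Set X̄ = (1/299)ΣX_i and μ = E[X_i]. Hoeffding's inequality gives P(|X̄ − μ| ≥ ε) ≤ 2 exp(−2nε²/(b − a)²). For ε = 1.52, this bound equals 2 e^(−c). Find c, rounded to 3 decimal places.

17.442

c = 2nε²/(b − a)² = 2·299·1.52² / 8.9² = 17.4425.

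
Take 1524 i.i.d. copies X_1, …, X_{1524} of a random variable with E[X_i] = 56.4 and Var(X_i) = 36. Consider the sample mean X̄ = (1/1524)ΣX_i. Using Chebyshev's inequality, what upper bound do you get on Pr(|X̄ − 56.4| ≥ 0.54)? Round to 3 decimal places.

Var(X̄) = Var(X_i)/n = 36/1524 = 0.023622.
Chebyshev: Pr(|X̄ − 56.4| ≥ 0.54) ≤ Var(X̄)/(0.54)² = 36/(1524·0.54²) = 0.0810.

0.081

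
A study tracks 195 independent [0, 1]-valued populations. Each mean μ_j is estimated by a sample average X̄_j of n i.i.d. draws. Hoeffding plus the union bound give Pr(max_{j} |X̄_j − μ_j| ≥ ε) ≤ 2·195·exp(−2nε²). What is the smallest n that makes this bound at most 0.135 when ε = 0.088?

515

Need 2·195·exp(−2nε²) ≤ 0.135, i.e. exp(−2nε²) ≤ 0.135/390.
So 2nε² ≥ ln(390/0.135) = 7.968627.
Hence n ≥ 7.968627/(2·0.088²) = 514.503.
The smallest integer n is 515.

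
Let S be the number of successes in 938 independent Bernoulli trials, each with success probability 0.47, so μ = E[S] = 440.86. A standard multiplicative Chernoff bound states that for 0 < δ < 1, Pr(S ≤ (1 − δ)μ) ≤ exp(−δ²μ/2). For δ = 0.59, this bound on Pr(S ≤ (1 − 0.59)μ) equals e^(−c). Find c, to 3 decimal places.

76.732

c = δ²μ/2 = 0.59²·440.86/2 = 76.7317.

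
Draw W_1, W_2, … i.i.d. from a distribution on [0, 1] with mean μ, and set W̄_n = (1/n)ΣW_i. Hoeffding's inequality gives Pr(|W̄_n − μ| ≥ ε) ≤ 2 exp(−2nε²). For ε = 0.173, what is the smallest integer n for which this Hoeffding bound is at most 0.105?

Require 2·exp(−2nε²) ≤ 0.105, i.e. 2nε² ≥ ln(2/0.105) = 2.946942.
So n ≥ 2.946942 / (2·0.173²) = 49.232.
The smallest integer n is 50.

50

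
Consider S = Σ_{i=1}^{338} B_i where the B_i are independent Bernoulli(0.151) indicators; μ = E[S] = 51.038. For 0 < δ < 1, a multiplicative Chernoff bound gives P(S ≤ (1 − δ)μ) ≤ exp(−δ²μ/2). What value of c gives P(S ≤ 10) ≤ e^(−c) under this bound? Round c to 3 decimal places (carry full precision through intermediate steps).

16.499

Write 10 = (1 − δ)μ, so δ = 1 − 10/51.038 = 0.8040676…
Then the exponent is δ²μ/2 = (μ − 10)²/(2μ) = 16.498662.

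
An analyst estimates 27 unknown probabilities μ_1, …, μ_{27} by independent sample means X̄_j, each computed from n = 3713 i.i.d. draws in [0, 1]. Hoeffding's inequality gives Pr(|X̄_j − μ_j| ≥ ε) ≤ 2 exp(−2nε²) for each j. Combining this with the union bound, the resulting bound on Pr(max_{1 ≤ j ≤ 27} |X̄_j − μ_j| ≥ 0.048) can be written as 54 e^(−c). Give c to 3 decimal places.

Union bound over the 27 events: Pr(max_{1 ≤ j ≤ 27} |X̄_j − μ_j| ≥ 0.048) ≤ 27·2·exp(−2nε²) = 54 exp(−2·3713·0.048²).
So c = 2·3713·0.048² = 17.1095.

17.110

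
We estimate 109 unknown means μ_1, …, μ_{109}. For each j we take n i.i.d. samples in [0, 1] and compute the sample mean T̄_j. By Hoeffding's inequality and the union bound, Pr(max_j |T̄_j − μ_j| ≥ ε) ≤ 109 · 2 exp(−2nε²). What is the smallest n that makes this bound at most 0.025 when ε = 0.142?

Need 2·109·exp(−2nε²) ≤ 0.025, i.e. exp(−2nε²) ≤ 0.025/218.
So 2nε² ≥ ln(218/0.025) = 9.073375.
Hence n ≥ 9.073375/(2·0.142²) = 224.989.
The smallest integer n is 225.

225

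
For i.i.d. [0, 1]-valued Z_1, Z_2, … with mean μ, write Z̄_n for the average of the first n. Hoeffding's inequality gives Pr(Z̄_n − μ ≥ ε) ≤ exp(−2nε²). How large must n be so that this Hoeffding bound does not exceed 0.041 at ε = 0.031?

1662

Require exp(−2nε²) ≤ 0.041, i.e. 2nε² ≥ ln(1/0.041) = 3.194183.
So n ≥ 3.194183 / (2·0.031²) = 1661.906.
The smallest integer n is 1662.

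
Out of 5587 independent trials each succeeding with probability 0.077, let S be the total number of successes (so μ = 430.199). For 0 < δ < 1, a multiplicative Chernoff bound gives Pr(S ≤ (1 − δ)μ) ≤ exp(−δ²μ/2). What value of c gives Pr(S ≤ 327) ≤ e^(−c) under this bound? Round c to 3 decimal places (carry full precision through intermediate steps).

12.378

Write 327 = (1 − δ)μ, so δ = 1 − 327/430.199 = 0.2398867…
Then the exponent is δ²μ/2 = (μ − 327)²/(2μ) = 12.378032.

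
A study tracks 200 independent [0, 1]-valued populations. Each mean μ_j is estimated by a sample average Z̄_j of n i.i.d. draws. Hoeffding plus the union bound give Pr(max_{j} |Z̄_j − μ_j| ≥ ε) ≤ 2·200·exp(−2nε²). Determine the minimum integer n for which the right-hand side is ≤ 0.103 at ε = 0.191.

114

Need 2·200·exp(−2nε²) ≤ 0.103, i.e. exp(−2nε²) ≤ 0.103/400.
So 2nε² ≥ ln(400/0.103) = 8.264491.
Hence n ≥ 8.264491/(2·0.191²) = 113.271.
The smallest integer n is 114.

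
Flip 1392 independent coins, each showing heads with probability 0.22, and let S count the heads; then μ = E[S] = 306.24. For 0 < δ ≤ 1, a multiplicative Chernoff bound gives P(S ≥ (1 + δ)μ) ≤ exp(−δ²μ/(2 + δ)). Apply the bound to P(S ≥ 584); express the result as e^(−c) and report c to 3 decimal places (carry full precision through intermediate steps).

86.663

Write 584 = (1 + δ)μ, so δ = 584/306.24 − 1 = 0.907001…
Then the exponent is δ²μ/(2 + δ) = (584 − μ)² / (μ·(2 + δ)) = 86.662717.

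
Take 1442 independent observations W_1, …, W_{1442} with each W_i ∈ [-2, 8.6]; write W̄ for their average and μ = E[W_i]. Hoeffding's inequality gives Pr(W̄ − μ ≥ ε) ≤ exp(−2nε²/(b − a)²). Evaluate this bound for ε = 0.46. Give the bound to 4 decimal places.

0.0044

Exponent: 2nε²/(b − a)² = 2·1442·0.46² / 10.6² = 5.43124.
Bound = exp(−5.43124) = 0.00438.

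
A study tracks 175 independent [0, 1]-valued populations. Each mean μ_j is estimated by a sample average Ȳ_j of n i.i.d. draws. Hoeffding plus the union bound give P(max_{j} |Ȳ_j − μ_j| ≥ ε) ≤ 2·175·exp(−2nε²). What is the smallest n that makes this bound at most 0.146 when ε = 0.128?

238

Need 2·175·exp(−2nε²) ≤ 0.146, i.e. exp(−2nε²) ≤ 0.146/350.
So 2nε² ≥ ln(350/0.146) = 7.782082.
Hence n ≥ 7.782082/(2·0.128²) = 237.490.
The smallest integer n is 238.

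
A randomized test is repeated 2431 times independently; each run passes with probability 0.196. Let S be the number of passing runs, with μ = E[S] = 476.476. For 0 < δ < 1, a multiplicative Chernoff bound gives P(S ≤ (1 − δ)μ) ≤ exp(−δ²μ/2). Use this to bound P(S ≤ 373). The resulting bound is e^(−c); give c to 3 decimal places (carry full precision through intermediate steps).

Write 373 = (1 − δ)μ, so δ = 1 − 373/476.476 = 0.2171694…
Then the exponent is δ²μ/2 = (μ − 373)²/(2μ) = 11.235910.

11.236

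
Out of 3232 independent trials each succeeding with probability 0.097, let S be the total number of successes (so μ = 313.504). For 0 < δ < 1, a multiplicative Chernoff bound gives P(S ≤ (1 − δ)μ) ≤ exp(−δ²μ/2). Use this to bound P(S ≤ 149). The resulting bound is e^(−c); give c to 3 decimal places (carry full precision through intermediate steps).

43.160

Write 149 = (1 − δ)μ, so δ = 1 − 149/313.504 = 0.524727…
Then the exponent is δ²μ/2 = (μ − 149)²/(2μ) = 43.159842.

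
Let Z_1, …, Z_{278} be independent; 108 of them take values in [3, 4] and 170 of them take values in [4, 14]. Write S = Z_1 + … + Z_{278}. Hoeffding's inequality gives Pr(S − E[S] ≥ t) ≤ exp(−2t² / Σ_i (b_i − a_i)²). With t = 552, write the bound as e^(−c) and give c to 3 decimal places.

Σ(b_i − a_i)² = 108·1² + 170·10² = 17108.
c = 2t² / 17108 = 2·552² / 17108 = 35.6212.

35.621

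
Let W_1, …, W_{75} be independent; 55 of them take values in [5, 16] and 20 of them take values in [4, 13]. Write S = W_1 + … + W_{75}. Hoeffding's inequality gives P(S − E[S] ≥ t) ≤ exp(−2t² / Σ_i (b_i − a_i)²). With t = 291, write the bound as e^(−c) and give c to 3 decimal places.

Σ(b_i − a_i)² = 55·11² + 20·9² = 8275.
c = 2t² / 8275 = 2·291² / 8275 = 20.4667.

20.467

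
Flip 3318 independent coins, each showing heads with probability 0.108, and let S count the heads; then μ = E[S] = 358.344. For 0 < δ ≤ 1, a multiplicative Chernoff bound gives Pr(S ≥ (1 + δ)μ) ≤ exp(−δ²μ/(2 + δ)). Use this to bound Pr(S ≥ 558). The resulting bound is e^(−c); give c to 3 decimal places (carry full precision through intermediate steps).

Write 558 = (1 + δ)μ, so δ = 558/358.344 − 1 = 0.5571629…
Then the exponent is δ²μ/(2 + δ) = (558 − μ)² / (μ·(2 + δ)) = 43.501696.

43.502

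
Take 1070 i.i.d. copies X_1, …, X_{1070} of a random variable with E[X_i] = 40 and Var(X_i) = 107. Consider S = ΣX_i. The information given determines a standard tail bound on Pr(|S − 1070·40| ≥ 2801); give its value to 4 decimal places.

0.0146

With mean and variance of each term known, Chebyshev's inequality bounds the deviation of the sum (or sample mean).
Var(S) = n·Var(X_i) = 1070·107 = 114490.
Chebyshev: Pr(|S − 1070·40| ≥ 2801) ≤ Var(S)/2801² = 114490/7845601 = 0.0146.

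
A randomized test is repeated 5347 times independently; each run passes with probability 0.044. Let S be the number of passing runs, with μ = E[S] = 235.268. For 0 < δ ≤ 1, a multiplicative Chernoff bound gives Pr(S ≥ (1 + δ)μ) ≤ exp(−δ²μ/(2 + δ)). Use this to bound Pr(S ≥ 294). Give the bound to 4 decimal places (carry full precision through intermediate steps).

Write 294 = (1 + δ)μ, so δ = 294/235.268 − 1 = 0.2496387…
Then the exponent is δ²μ/(2 + δ) = (294 − μ)² / (μ·(2 + δ)) = 6.517394.
Bound = exp(−6.517394) = 0.00148.

0.0015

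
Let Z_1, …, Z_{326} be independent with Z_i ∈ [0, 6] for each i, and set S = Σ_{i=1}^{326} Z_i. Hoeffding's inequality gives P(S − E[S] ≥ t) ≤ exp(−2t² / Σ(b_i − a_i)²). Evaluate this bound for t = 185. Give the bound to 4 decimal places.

0.0029

Σ(b_i − a_i)² = 326·(6)² = 11736.
Exponent = 2·185²/11736 = 5.8325.
Bound = exp(−5.8325) = 0.00293.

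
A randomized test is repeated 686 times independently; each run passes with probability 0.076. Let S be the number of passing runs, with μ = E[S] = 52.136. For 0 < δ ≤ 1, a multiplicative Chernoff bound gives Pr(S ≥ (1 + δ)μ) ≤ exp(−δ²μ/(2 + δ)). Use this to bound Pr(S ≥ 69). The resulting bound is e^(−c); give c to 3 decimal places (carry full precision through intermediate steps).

Write 69 = (1 + δ)μ, so δ = 69/52.136 − 1 = 0.3234617…
Then the exponent is δ²μ/(2 + δ) = (69 − μ)² / (μ·(2 + δ)) = 2.347729.

2.348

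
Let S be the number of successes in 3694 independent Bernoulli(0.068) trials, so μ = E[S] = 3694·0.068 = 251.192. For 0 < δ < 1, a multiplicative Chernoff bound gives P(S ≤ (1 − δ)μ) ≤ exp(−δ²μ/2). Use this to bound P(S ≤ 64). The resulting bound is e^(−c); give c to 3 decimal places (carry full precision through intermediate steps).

Write 64 = (1 − δ)μ, so δ = 1 − 64/251.192 = 0.7452148…
Then the exponent is δ²μ/2 = (μ − 64)²/(2μ) = 69.749126.

69.749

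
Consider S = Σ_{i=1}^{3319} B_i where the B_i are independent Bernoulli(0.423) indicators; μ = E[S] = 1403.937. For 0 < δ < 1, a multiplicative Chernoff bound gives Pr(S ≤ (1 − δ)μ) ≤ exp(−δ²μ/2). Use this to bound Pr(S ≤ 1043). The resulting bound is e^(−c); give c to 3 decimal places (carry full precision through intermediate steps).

Write 1043 = (1 − δ)μ, so δ = 1 − 1043/1403.937 = 0.2570892…
Then the exponent is δ²μ/2 = (μ − 1043)²/(2μ) = 46.396497.

46.396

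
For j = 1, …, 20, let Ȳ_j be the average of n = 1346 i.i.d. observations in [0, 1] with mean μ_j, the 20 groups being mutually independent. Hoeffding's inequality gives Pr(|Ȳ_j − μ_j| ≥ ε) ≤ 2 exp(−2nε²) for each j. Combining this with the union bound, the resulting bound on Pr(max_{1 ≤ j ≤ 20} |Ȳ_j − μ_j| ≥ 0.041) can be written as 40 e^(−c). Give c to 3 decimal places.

Union bound over the 20 events: Pr(max_{1 ≤ j ≤ 20} |Ȳ_j − μ_j| ≥ 0.041) ≤ 20·2·exp(−2nε²) = 40 exp(−2·1346·0.041²).
So c = 2·1346·0.041² = 4.5253.

4.525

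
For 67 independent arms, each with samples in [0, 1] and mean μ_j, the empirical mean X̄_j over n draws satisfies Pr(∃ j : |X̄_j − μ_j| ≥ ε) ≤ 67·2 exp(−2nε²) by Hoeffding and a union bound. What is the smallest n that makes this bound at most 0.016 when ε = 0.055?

1494

Need 2·67·exp(−2nε²) ≤ 0.016, i.e. exp(−2nε²) ≤ 0.016/134.
So 2nε² ≥ ln(134/0.016) = 9.033006.
Hence n ≥ 9.033006/(2·0.055²) = 1493.059.
The smallest integer n is 1494.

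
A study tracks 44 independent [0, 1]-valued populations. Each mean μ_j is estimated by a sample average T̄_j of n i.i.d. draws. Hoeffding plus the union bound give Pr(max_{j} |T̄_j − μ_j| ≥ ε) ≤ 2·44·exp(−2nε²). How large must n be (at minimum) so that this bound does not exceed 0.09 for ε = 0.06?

957

Need 2·44·exp(−2nε²) ≤ 0.09, i.e. exp(−2nε²) ≤ 0.09/88.
So 2nε² ≥ ln(88/0.09) = 6.885282.
Hence n ≥ 6.885282/(2·0.06²) = 956.289.
The smallest integer n is 957.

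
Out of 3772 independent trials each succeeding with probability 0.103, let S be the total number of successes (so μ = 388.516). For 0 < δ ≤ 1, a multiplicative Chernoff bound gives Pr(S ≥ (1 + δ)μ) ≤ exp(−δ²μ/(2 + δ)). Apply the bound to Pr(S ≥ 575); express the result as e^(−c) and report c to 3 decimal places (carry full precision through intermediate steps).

Write 575 = (1 + δ)μ, so δ = 575/388.516 − 1 = 0.4799905…
Then the exponent is δ²μ/(2 + δ) = (575 − μ)² / (μ·(2 + δ)) = 36.093103.

36.093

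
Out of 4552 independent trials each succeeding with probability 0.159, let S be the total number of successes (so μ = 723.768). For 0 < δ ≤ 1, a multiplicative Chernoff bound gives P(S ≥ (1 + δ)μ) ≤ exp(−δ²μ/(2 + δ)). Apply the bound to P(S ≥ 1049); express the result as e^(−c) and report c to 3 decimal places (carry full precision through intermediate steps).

59.667

Write 1049 = (1 + δ)μ, so δ = 1049/723.768 − 1 = 0.4493595…
Then the exponent is δ²μ/(2 + δ) = (1049 − μ)² / (μ·(2 + δ)) = 59.667060.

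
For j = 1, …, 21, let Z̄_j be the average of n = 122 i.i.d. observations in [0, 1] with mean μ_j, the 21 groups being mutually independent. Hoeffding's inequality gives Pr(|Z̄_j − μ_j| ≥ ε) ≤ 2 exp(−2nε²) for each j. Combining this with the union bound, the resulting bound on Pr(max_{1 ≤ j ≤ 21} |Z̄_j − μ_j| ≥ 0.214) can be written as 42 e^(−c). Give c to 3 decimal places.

Union bound over the 21 events: Pr(max_{1 ≤ j ≤ 21} |Z̄_j − μ_j| ≥ 0.214) ≤ 21·2·exp(−2nε²) = 42 exp(−2·122·0.214²).
So c = 2·122·0.214² = 11.1742.

11.174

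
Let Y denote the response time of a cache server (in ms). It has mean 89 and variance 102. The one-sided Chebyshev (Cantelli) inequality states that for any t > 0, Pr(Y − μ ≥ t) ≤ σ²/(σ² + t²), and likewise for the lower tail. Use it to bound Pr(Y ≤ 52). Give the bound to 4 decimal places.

Here σ² = 102 and t = 37, so σ² + t² = 1471.
Cantelli's bound: 102/1471 = 0.0693.

0.0693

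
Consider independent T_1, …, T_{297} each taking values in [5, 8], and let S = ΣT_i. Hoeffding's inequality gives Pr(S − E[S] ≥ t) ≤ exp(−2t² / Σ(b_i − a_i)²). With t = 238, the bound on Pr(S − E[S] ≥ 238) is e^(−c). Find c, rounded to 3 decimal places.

42.382

Σ(b_i − a_i)² = 297·(3)² = 2673.
c = 2t²/2673 = 2·238²/2673 = 42.3823.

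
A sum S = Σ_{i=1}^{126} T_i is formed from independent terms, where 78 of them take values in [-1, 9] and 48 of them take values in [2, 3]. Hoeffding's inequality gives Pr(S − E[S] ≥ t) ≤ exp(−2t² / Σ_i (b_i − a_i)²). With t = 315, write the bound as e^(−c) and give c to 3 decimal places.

25.287

Σ(b_i − a_i)² = 78·10² + 48·1² = 7848.
c = 2t² / 7848 = 2·315² / 7848 = 25.2867.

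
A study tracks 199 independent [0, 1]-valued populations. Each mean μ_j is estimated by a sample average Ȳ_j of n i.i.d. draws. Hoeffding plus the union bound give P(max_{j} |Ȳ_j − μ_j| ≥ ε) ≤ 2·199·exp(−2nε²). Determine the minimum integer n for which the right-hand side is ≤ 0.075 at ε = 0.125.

275

Need 2·199·exp(−2nε²) ≤ 0.075, i.e. exp(−2nε²) ≤ 0.075/398.
So 2nε² ≥ ln(398/0.075) = 8.576719.
Hence n ≥ 8.576719/(2·0.125²) = 274.455.
The smallest integer n is 275.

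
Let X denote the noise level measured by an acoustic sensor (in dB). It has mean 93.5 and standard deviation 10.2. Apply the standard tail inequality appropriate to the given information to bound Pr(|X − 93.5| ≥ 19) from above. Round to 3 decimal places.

0.288

Mean and variance are known, so Chebyshev's inequality applies.
Chebyshev: Pr(|X − μ| ≥ t) ≤ Var(X)/t².
Var(X) = σ² = 10.2² = 104.04.
Bound = 104.04 / 361 = 0.2882.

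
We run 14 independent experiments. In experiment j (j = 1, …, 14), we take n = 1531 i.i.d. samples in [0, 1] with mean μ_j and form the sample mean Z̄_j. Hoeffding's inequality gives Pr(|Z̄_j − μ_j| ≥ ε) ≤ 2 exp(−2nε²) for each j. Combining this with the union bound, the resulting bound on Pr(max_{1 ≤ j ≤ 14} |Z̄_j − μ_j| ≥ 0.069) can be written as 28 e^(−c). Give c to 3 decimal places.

14.578

Union bound over the 14 events: Pr(max_{1 ≤ j ≤ 14} |Z̄_j − μ_j| ≥ 0.069) ≤ 14·2·exp(−2nε²) = 28 exp(−2·1531·0.069²).
So c = 2·1531·0.069² = 14.5782.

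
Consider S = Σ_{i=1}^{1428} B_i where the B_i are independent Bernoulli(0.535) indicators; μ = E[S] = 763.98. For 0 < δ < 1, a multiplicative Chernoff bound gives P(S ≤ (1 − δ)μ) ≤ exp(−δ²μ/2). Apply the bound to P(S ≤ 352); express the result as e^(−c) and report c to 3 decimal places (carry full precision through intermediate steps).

111.081

Write 352 = (1 − δ)μ, so δ = 1 − 352/763.98 = 0.539255…
Then the exponent is δ²μ/2 = (μ − 352)²/(2μ) = 111.081128.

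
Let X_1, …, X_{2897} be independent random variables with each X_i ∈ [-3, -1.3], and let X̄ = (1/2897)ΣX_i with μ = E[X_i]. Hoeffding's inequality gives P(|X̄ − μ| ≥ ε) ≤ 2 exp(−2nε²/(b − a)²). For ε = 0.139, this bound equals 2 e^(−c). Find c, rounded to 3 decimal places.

38.736

c = 2nε²/(b − a)² = 2·2897·0.139² / 1.7² = 38.7356.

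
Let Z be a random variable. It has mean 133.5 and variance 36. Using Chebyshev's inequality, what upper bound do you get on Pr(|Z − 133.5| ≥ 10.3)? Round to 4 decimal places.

Chebyshev: Pr(|Z − μ| ≥ t) ≤ Var(Z)/t².
Bound = 36 / 106.09 = 0.3393.

0.3393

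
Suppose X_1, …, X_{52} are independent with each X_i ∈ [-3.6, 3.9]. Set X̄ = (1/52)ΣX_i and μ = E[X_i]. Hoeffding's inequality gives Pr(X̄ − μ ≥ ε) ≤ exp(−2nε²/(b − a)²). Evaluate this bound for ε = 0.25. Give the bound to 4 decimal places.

Exponent: 2nε²/(b − a)² = 2·52·0.25² / 7.5² = 0.11556.
Bound = exp(−0.11556) = 0.89087.

0.8909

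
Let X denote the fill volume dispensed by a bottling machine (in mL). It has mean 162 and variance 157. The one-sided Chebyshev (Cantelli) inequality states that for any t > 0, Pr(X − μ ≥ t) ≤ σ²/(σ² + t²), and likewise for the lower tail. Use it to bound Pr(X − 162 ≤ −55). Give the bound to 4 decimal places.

0.0493

Here σ² = 157 and t = 55, so σ² + t² = 3182.
Cantelli's bound: 157/3182 = 0.0493.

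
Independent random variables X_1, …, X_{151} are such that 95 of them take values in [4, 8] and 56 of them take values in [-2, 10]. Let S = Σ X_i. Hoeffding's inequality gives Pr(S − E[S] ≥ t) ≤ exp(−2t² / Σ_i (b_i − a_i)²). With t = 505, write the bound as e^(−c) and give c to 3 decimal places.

53.219

Σ(b_i − a_i)² = 95·4² + 56·12² = 9584.
c = 2t² / 9584 = 2·505² / 9584 = 53.2189.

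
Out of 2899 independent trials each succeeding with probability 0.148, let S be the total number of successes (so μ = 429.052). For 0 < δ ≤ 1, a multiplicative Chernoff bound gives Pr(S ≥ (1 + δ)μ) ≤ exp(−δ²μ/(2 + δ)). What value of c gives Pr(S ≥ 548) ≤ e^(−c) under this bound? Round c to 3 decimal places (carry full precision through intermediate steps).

14.481

Write 548 = (1 + δ)μ, so δ = 548/429.052 − 1 = 0.2772345…
Then the exponent is δ²μ/(2 + δ) = (548 − μ)² / (μ·(2 + δ)) = 14.480935.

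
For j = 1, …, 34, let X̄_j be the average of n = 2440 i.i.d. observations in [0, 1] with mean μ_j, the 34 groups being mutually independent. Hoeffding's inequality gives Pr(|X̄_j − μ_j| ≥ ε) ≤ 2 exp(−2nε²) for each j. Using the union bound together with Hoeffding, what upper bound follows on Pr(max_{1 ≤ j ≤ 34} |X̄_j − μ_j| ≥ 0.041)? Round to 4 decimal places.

0.0186

Per-experiment Hoeffding bound: 2·exp(−2·2440·0.041²) = 2·exp(−8.20328) = 0.00054751.
Union bound over 34 events: 34·0.00054751 = 0.01862.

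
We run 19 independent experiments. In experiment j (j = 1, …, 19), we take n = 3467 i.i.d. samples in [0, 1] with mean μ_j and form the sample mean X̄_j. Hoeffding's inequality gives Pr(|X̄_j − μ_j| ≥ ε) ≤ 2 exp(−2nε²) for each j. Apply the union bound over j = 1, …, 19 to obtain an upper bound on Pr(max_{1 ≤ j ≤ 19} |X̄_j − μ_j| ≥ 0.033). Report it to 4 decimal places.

0.0200

Per-experiment Hoeffding bound: 2·exp(−2·3467·0.033²) = 2·exp(−7.55113) = 0.001051.
Union bound over 19 events: 19·0.001051 = 0.01997.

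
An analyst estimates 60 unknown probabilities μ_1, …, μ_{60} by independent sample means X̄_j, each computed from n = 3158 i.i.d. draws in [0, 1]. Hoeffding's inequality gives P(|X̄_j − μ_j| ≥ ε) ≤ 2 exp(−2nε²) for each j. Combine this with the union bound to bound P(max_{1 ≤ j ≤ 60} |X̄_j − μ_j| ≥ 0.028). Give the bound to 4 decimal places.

0.8485

Per-experiment Hoeffding bound: 2·exp(−2·3158·0.028²) = 2·exp(−4.95174) = 0.014142.
Union bound over 60 events: 60·0.014142 = 0.84853.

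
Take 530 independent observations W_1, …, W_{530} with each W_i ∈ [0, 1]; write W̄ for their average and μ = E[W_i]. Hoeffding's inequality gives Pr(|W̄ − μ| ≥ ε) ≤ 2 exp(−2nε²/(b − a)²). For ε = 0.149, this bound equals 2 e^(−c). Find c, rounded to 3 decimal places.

c = 2nε²/(b − a)² = 2·530·0.149² / 1² = 23.5331.

23.533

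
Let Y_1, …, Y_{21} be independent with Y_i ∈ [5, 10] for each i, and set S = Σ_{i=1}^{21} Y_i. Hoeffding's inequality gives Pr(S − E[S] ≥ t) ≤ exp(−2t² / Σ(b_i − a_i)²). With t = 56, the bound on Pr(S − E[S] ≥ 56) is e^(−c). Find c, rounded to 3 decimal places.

11.947

Σ(b_i − a_i)² = 21·(5)² = 525.
c = 2t²/525 = 2·56²/525 = 11.9467.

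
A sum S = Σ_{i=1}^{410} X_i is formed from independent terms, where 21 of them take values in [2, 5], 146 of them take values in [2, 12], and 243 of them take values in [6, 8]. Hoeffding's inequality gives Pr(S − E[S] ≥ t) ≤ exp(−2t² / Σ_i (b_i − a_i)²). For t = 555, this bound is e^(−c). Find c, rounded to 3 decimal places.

Σ(b_i − a_i)² = 21·3² + 146·10² + 243·2² = 15761.
c = 2t² / 15761 = 2·555² / 15761 = 39.0870.

39.087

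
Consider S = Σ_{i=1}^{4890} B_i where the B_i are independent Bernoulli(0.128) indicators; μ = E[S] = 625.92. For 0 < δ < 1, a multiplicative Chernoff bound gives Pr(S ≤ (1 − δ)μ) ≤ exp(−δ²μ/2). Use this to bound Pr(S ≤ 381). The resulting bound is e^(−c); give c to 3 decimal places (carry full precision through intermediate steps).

47.918

Write 381 = (1 − δ)μ, so δ = 1 − 381/625.92 = 0.391296…
Then the exponent is δ²μ/2 = (μ − 381)²/(2μ) = 47.918110.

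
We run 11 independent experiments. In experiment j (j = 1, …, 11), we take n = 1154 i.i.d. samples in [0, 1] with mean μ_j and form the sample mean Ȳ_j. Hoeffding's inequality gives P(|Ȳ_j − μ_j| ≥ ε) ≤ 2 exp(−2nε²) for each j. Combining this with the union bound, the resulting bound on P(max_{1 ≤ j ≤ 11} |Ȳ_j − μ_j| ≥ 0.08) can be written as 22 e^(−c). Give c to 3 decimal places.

Union bound over the 11 events: P(max_{1 ≤ j ≤ 11} |Ȳ_j − μ_j| ≥ 0.08) ≤ 11·2·exp(−2nε²) = 22 exp(−2·1154·0.08²).
So c = 2·1154·0.08² = 14.7712.

14.771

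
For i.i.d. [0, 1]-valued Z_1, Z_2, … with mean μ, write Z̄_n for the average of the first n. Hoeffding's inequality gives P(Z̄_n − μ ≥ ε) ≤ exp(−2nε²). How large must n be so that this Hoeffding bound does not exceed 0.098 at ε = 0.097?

124

Require exp(−2nε²) ≤ 0.098, i.e. 2nε² ≥ ln(1/0.098) = 2.322788.
So n ≥ 2.322788 / (2·0.097²) = 123.434.
The smallest integer n is 124.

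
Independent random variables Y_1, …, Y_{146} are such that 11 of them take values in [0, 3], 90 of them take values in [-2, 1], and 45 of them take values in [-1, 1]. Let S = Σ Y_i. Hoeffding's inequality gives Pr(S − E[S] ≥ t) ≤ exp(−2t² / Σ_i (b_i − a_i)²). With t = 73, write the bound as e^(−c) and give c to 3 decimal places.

9.787

Σ(b_i − a_i)² = 11·3² + 90·3² + 45·2² = 1089.
c = 2t² / 1089 = 2·73² / 1089 = 9.7870.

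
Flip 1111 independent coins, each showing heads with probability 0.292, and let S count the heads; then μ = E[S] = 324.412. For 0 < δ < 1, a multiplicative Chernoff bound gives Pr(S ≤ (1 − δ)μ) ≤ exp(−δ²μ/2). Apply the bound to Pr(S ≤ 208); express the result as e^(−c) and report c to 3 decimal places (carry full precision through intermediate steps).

Write 208 = (1 − δ)μ, so δ = 1 − 208/324.412 = 0.35884…
Then the exponent is δ²μ/2 = (μ − 208)²/(2μ) = 20.886641.

20.887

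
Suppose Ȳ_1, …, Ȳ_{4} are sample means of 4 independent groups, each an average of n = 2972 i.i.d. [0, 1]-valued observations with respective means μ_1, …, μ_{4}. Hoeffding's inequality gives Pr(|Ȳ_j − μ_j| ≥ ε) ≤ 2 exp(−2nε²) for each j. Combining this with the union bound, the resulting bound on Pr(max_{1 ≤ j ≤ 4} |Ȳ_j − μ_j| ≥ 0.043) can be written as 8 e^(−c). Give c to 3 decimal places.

10.990

Union bound over the 4 events: Pr(max_{1 ≤ j ≤ 4} |Ȳ_j − μ_j| ≥ 0.043) ≤ 4·2·exp(−2nε²) = 8 exp(−2·2972·0.043²).
So c = 2·2972·0.043² = 10.9905.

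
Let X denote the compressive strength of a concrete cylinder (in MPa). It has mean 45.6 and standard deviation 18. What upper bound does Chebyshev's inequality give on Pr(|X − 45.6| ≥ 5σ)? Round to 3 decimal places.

Chebyshev: Pr(|X − μ| ≥ t) ≤ Var(X)/t².
Var(X) = σ² = 18² = 324.
t = 5·18 = 90.
Bound = 324 / 8100 = 0.0400.

0.040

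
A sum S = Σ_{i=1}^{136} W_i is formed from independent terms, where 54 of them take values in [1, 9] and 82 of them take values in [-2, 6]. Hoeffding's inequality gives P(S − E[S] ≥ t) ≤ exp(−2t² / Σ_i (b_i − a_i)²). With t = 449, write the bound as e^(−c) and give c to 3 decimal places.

Σ(b_i − a_i)² = 54·8² + 82·8² = 8704.
c = 2t² / 8704 = 2·449² / 8704 = 46.3238.

46.324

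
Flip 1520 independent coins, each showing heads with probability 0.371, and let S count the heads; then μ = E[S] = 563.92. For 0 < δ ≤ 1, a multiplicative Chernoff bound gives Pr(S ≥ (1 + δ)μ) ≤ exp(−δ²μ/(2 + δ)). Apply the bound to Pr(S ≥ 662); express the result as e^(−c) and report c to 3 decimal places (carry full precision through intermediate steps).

Write 662 = (1 + δ)μ, so δ = 662/563.92 − 1 = 0.1739254…
Then the exponent is δ²μ/(2 + δ) = (662 − μ)² / (μ·(2 + δ)) = 7.846912.

7.847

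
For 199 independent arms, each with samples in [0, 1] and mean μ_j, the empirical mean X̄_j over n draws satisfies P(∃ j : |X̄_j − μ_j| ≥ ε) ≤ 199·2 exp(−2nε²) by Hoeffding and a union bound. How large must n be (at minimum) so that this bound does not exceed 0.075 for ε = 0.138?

Need 2·199·exp(−2nε²) ≤ 0.075, i.e. exp(−2nε²) ≤ 0.075/398.
So 2nε² ≥ ln(398/0.075) = 8.576719.
Hence n ≥ 8.576719/(2·0.138²) = 225.182.
The smallest integer n is 226.

226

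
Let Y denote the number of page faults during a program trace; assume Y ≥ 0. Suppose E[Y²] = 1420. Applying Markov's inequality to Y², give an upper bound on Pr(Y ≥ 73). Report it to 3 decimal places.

Since Y ≥ 0, the event {Y ≥ 73} is the same as {Y² ≥ 5329}.
Markov's inequality applied to Y² gives Pr(Y² ≥ 5329) ≤ E[Y²]/5329 = 1420/5329 = 0.2665.

0.266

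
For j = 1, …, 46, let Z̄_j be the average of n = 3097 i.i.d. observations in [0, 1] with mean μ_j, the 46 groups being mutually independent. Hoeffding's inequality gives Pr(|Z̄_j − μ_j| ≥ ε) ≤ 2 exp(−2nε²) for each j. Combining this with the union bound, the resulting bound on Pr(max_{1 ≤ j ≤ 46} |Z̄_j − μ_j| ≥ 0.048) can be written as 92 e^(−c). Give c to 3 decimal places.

14.271

Union bound over the 46 events: Pr(max_{1 ≤ j ≤ 46} |Z̄_j − μ_j| ≥ 0.048) ≤ 46·2·exp(−2nε²) = 92 exp(−2·3097·0.048²).
So c = 2·3097·0.048² = 14.2710.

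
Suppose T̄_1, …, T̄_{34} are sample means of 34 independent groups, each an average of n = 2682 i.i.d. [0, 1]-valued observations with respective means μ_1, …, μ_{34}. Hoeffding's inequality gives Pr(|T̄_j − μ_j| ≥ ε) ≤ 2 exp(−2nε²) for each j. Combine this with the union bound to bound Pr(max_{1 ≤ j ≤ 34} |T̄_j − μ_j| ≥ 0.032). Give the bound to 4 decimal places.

0.2799

Per-experiment Hoeffding bound: 2·exp(−2·2682·0.032²) = 2·exp(−5.49274) = 0.0082331.
Union bound over 34 events: 34·0.0082331 = 0.27993.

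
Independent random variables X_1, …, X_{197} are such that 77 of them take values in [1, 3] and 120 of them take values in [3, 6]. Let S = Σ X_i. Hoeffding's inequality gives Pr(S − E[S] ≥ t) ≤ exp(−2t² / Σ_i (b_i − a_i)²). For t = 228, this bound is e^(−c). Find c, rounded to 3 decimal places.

Σ(b_i − a_i)² = 77·2² + 120·3² = 1388.
c = 2t² / 1388 = 2·228² / 1388 = 74.9049.

74.905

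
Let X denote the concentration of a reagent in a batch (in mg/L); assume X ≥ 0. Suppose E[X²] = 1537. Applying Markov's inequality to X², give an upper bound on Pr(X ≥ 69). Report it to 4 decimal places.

Since X ≥ 0, the event {X ≥ 69} is the same as {X² ≥ 4761}.
Markov's inequality applied to X² gives Pr(X² ≥ 4761) ≤ E[X²]/4761 = 1537/4761 = 0.3228.

0.3228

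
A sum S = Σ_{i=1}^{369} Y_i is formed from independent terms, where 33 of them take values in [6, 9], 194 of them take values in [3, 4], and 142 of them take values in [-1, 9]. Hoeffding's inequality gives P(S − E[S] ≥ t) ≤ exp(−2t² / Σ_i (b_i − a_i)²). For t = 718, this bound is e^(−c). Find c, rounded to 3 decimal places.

Σ(b_i − a_i)² = 33·3² + 194·1² + 142·10² = 14691.
c = 2t² / 14691 = 2·718² / 14691 = 70.1823.

70.182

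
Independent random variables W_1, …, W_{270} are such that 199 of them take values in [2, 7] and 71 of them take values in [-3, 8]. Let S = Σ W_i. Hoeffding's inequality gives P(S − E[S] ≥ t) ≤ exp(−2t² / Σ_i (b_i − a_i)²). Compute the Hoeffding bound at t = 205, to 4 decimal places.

Σ(b_i − a_i)² = 199·5² + 71·11² = 13566.
Exponent = 2·205² / 13566 = 6.19564.
Bound = exp(−6.19564) = 0.00204.

0.0020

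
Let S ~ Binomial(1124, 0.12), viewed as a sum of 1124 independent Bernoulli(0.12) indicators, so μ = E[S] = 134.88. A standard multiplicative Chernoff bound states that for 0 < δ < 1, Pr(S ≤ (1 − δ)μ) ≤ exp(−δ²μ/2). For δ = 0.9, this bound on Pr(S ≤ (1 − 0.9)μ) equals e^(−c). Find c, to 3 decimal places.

54.626

c = δ²μ/2 = 0.9²·134.88/2 = 54.6264.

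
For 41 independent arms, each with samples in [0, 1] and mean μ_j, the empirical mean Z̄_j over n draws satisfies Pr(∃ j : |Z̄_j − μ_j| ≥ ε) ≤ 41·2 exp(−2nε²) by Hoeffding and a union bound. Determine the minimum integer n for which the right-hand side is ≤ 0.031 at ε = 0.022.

Need 2·41·exp(−2nε²) ≤ 0.031, i.e. exp(−2nε²) ≤ 0.031/82.
So 2nε² ≥ ln(82/0.031) = 7.880487.
Hence n ≥ 7.880487/(2·0.022²) = 8140.999.
The smallest integer n is 8141.

8141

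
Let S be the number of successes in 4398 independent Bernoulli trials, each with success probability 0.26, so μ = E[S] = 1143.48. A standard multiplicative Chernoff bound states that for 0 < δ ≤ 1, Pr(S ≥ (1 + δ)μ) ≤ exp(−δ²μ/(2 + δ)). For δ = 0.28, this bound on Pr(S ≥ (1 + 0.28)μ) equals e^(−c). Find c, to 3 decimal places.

39.320

c = δ²μ/(2 + δ) = 0.28²·1143.48/(2 + 0.28) = 39.3197.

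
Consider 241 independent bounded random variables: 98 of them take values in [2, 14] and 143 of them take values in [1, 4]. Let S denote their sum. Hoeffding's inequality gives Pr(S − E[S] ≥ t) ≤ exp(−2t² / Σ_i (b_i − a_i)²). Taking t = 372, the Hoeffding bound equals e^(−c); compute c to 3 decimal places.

17.973

Σ(b_i − a_i)² = 98·12² + 143·3² = 15399.
c = 2t² / 15399 = 2·372² / 15399 = 17.9731.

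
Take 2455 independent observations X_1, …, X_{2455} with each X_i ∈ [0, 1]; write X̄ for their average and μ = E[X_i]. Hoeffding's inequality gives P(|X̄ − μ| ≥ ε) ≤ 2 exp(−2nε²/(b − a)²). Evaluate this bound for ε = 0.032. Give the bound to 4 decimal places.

Exponent: 2nε²/(b − a)² = 2·2455·0.032² / 1² = 5.02784.
Bound = 2·exp(−5.02784) = 0.01311.

0.0131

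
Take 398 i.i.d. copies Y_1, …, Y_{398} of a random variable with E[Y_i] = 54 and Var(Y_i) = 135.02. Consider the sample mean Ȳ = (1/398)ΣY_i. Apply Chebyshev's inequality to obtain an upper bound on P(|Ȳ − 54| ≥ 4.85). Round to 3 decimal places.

0.014

Var(Ȳ) = Var(Y_i)/n = 135.02/398 = 0.33925.
Chebyshev: P(|Ȳ − 54| ≥ 4.85) ≤ Var(Ȳ)/(4.85)² = 135.02/(398·4.85²) = 0.0144.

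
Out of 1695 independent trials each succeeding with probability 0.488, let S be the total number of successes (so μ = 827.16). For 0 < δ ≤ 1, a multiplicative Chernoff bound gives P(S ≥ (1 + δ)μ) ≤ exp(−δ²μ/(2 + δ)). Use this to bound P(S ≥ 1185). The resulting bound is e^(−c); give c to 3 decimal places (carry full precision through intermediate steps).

63.638

Write 1185 = (1 + δ)μ, so δ = 1185/827.16 − 1 = 0.4326128…
Then the exponent is δ²μ/(2 + δ) = (1185 − μ)² / (μ·(2 + δ)) = 63.637815.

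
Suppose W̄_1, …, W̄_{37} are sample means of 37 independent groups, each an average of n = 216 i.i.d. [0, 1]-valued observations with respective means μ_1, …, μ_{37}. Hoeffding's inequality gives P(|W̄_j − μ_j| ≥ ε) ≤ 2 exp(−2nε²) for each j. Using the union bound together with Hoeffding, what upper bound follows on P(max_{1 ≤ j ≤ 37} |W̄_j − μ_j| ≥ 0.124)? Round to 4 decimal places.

0.0965

Per-experiment Hoeffding bound: 2·exp(−2·216·0.124²) = 2·exp(−6.64243) = 0.0026077.
Union bound over 37 events: 37·0.0026077 = 0.09649.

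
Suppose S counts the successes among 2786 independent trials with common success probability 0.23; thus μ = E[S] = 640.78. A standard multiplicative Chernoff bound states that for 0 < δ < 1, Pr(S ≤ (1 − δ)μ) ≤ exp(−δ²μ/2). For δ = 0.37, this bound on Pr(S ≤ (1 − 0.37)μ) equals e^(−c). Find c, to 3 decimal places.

43.861

c = δ²μ/2 = 0.37²·640.78/2 = 43.8614.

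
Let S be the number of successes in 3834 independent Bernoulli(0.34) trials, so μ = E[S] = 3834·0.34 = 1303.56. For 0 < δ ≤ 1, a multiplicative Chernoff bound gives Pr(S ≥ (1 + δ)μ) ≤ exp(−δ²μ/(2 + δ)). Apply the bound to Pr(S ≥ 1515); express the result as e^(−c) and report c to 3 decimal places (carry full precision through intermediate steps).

15.862

Write 1515 = (1 + δ)μ, so δ = 1515/1303.56 − 1 = 0.162202…
Then the exponent is δ²μ/(2 + δ) = (1515 − μ)² / (μ·(2 + δ)) = 15.861601.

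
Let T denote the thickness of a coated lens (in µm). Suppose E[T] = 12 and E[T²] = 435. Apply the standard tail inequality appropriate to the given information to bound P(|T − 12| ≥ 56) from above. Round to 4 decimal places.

0.0928

The first two moments determine the variance, so Chebyshev's inequality is the sharpest standard bound available.
Var(T) = E[T²] − (E[T])² = 435 − 144 = 291.
Chebyshev's inequality: P(|T − μ| ≥ t) ≤ Var(T)/t² = 291/3136 = 0.0928.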